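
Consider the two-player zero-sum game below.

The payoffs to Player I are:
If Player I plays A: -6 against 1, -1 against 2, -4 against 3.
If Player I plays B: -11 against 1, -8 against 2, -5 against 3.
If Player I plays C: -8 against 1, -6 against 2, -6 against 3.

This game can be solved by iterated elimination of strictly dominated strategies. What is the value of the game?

-6

Column 2 is strictly dominated by 1 for Player II (-6<-1, -11<-8, -8<-6); eliminate 2.
Column 3 is strictly dominated by 1 for Player II (-6<-4, -11<-5, -8<-6); eliminate 3.
Row C is strictly dominated by row A (-6>-8); eliminate C.
Row B is strictly dominated by row A (-6>-11); eliminate B.
Only (A, 1) remains, with payoff -6.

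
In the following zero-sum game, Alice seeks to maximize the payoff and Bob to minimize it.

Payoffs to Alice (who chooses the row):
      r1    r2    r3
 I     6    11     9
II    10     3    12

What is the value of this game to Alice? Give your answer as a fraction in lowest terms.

23/3

Column r3 is strictly dominated by r1 for Bob (it gives Alice more in every row).
The remaining 2×2 game on (I, II) × (r1, r2) has no saddle point. Let Alice play I with probability p; indifference gives 6p + 10(1−p) = 11p + 3(1−p), so p = 7/12.
Similarly Bob's optimal q on r1 is 2/3, and the value is 6·(2/3) + (11)·(1/3) = 23/3.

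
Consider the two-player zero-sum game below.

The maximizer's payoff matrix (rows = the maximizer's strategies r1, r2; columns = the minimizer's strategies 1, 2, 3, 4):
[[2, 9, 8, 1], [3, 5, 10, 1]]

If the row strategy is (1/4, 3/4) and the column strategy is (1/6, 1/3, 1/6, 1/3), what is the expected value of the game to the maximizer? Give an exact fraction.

35/8

Against (1/6, 1/3, 1/6, 1/3), each row's expected payoff is r1: 5; r2: 25/6.
Taking the (1/4, 3/4)-weighted average: (1/4)·(5) + (3/4)·(25/6) = 35/8.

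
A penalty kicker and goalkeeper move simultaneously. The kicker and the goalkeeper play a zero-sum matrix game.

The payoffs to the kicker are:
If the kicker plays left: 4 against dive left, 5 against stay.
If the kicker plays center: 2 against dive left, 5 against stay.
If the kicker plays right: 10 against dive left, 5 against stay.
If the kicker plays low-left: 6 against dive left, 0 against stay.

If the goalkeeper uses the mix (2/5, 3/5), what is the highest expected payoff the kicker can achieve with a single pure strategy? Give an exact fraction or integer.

left: (4)·(2/5) + (5)·(3/5) = 23/5.
center: (2)·(2/5) + (5)·(3/5) = 19/5.
right: (10)·(2/5) + (5)·(3/5) = 7.
low-left: (6)·(2/5) + (0)·(3/5) = 12/5.
The best pure response is right with expected payoff 7.

7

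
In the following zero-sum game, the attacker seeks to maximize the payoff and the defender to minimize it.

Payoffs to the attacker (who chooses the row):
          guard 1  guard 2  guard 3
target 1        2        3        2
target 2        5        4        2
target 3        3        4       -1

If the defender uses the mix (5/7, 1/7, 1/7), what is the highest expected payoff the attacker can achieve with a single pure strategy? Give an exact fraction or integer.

target 1: (2)·(5/7) + (3)·(1/7) + (2)·(1/7) = 15/7.
target 2: (5)·(5/7) + (4)·(1/7) + (2)·(1/7) = 31/7.
target 3: (3)·(5/7) + (4)·(1/7) + (-1)·(1/7) = 18/7.
The best pure response is target 2 with expected payoff 31/7.

31/7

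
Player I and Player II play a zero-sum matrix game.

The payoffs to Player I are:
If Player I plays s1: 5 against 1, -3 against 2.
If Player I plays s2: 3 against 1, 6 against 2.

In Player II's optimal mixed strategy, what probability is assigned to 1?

9/11

Row minima are -3 and 3, so Player I's maximin is 3; column maxima are 5 and 6, so Player II's minimax is 5. These differ, so the equilibrium is in mixed strategies.
Let Player II play 1 with probability q. Player I is indifferent when 5q − 3(1−q) = 3q + 6(1−q), giving q = 9/11.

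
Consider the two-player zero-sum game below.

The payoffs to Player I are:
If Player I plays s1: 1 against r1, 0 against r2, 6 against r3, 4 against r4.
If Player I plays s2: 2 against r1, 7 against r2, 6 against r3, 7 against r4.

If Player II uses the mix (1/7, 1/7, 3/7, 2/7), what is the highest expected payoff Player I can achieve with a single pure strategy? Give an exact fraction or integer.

s1: (1)·(1/7) + (0)·(1/7) + (6)·(3/7) + (4)·(2/7) = 27/7.
s2: (2)·(1/7) + (7)·(1/7) + (6)·(3/7) + (7)·(2/7) = 41/7.
The best pure response is s2 with expected payoff 41/7.

41/7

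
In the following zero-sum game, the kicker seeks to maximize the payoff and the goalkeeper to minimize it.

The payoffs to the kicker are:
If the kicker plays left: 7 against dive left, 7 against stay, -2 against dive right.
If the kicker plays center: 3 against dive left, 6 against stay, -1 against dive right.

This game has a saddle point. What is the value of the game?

Row minima: -2, -1 → the kicker's maximin is -1.
Column maxima: 7, 7, -1 → the goalkeeper's minimax is -1.
They coincide at (center, dive right), so the value is -1.

-1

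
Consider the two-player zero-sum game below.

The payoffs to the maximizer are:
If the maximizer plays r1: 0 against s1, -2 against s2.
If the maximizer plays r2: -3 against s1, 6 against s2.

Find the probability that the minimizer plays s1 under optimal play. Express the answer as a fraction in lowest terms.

8/11

Row minima are -2 and -3, so the maximizer's maximin is -2; column maxima are 0 and 6, so the minimizer's minimax is 0. These differ, so the equilibrium is in mixed strategies.
Let the minimizer play s1 with probability q. The maximizer is indifferent when −2(1−q) = −3q + 6(1−q), giving q = 8/11.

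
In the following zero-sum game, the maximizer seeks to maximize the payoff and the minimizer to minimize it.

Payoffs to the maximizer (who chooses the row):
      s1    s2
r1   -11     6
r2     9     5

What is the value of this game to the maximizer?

Row minima are -11 and 5, so the maximizer's maximin is 5; column maxima are 9 and 6, so the minimizer's minimax is 6. These differ, so the equilibrium is in mixed strategies.
Let the maximizer play r1 with probability p. The minimizer is indifferent when −11p + 9(1−p) = 6p + 5(1−p), giving p = 4/21.
Let the minimizer play s1 with probability q. The maximizer is indifferent when −11q + 6(1−q) = 9q + 5(1−q), giving q = 1/21.
The value is -11·(1/21) + (6)·(20/21) = 109/21.

109/21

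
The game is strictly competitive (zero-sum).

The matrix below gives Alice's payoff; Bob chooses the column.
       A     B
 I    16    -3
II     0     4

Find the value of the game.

Row minima are -3 and 0, so Alice's maximin is 0; column maxima are 16 and 4, so Bob's minimax is 4. These differ, so the equilibrium is in mixed strategies.
Let Alice play I with probability p. Bob is indifferent when 16p = −3p + 4(1−p), giving p = 4/23.
Let Bob play A with probability q. Alice is indifferent when 16q − 3(1−q) = 4(1−q), giving q = 7/23.
The value is 16·(7/23) + (-3)·(16/23) = 64/23.

64/23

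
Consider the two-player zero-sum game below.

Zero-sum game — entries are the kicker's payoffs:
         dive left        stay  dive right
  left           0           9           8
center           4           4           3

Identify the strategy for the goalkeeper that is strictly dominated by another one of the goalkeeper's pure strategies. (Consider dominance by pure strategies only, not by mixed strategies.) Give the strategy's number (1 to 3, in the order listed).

The goalkeeper prefers columns that give the kicker less. Compare stay with dive right: 8 < 9, 3 < 4.
So dive right strictly dominates stay for the goalkeeper; stay is strictly dominated.

2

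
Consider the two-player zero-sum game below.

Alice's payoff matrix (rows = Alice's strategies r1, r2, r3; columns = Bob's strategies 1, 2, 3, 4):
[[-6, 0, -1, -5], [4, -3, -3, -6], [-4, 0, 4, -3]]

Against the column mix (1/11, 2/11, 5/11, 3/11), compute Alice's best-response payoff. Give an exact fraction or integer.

7/11

r1: (-6)·(1/11) + (0)·(2/11) + (-1)·(5/11) + (-5)·(3/11) = -26/11.
r2: (4)·(1/11) + (-3)·(2/11) + (-3)·(5/11) + (-6)·(3/11) = -35/11.
r3: (-4)·(1/11) + (0)·(2/11) + (4)·(5/11) + (-3)·(3/11) = 7/11.
The best pure response is r3 with expected payoff 7/11.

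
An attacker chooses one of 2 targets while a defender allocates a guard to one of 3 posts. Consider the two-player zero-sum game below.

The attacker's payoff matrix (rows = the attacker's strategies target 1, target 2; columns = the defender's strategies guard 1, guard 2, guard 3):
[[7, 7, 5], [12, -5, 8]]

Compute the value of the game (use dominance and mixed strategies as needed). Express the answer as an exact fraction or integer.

27/5

Column guard 1 is strictly dominated by guard 3 for the defender (it gives the attacker more in every row).
The remaining 2×2 game on (target 1, target 2) × (guard 2, guard 3) has no saddle point. Let the attacker play target 1 with probability p; indifference gives 7p − 5(1−p) = 5p + 8(1−p), so p = 13/15.
Similarly the defender's optimal q on guard 2 is 1/5, and the value is 7·(1/5) + (5)·(4/5) = 27/5.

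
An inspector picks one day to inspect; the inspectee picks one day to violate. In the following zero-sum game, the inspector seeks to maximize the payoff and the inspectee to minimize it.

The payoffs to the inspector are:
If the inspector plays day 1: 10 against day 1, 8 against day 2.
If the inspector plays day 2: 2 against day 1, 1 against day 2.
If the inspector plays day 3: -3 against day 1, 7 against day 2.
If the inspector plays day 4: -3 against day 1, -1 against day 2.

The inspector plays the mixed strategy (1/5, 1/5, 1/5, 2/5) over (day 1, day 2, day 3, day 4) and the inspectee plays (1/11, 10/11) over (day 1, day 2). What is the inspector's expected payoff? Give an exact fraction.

Against (1/11, 10/11), each row's expected payoff is day 1: 90/11; day 2: 12/11; day 3: 67/11; day 4: -13/11.
Taking the (1/5, 1/5, 1/5, 2/5)-weighted average: (1/5)·(90/11) + (1/5)·(12/11) + (1/5)·(67/11) + (2/5)·(-13/11) = 13/5.

13/5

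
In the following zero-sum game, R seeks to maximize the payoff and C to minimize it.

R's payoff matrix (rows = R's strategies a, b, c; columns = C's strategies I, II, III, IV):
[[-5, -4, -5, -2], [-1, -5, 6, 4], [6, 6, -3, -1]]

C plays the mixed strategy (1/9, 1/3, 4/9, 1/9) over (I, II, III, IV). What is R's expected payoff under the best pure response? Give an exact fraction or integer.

4/3

a: (-5)·(1/9) + (-4)·(1/3) + (-5)·(4/9) + (-2)·(1/9) = -13/3.
b: (-1)·(1/9) + (-5)·(1/3) + (6)·(4/9) + (4)·(1/9) = 4/3.
c: (6)·(1/9) + (6)·(1/3) + (-3)·(4/9) + (-1)·(1/9) = 11/9.
The best pure response is b with expected payoff 4/3.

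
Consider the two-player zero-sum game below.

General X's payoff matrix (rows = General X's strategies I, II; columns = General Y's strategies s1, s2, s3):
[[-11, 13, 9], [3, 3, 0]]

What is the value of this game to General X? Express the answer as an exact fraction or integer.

27/23

Column s2 is strictly dominated by s3 for General Y (it gives General X more in every row).
The remaining 2×2 game on (I, II) × (s1, s3) has no saddle point. Let General X play I with probability p; indifference gives −11p + 3(1−p) = 9p, so p = 3/23.
Similarly General Y's optimal q on s1 is 9/23, and the value is -11·(9/23) + (9)·(14/23) = 27/23.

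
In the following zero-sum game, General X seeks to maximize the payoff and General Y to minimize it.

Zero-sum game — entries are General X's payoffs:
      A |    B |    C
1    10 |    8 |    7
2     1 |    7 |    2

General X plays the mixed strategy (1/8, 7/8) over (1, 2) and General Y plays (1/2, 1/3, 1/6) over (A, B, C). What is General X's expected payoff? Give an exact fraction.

Against (1/2, 1/3, 1/6), each row's expected payoff is 1: 53/6; 2: 19/6.
Taking the (1/8, 7/8)-weighted average: (1/8)·(53/6) + (7/8)·(19/6) = 31/8.

31/8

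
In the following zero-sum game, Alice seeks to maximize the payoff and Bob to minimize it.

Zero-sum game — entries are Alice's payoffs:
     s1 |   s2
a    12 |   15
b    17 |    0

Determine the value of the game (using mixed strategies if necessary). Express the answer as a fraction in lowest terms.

51/4

Row minima are 12 and 0, so Alice's maximin is 12; column maxima are 17 and 15, so Bob's minimax is 15. These differ, so the equilibrium is in mixed strategies.
Let Alice play a with probability p. Bob is indifferent when 12p + 17(1−p) = 15p, giving p = 17/20.
Let Bob play s1 with probability q. Alice is indifferent when 12q + 15(1−q) = 17q, giving q = 3/4.
The value is 12·(3/4) + (15)·(1/4) = 51/4.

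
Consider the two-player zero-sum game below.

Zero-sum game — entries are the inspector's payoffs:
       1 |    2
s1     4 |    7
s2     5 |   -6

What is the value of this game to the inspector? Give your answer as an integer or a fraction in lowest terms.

59/14

Row minima are 4 and -6, so the inspector's maximin is 4; column maxima are 5 and 7, so the inspectee's minimax is 5. These differ, so the equilibrium is in mixed strategies.
Let the inspector play s1 with probability p. The inspectee is indifferent when 4p + 5(1−p) = 7p − 6(1−p), giving p = 11/14.
Let the inspectee play 1 with probability q. The inspector is indifferent when 4q + 7(1−q) = 5q − 6(1−q), giving q = 13/14.
The value is 4·(13/14) + (7)·(1/14) = 59/14.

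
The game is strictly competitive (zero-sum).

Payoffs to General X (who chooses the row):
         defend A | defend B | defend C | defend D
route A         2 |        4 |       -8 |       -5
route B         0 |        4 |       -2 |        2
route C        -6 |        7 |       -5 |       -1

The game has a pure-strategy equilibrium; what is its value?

Row minima: -8, -2, -6 → General X's maximin is -2.
Column maxima: 2, 7, -2, 2 → General Y's minimax is -2.
They coincide at (route B, defend C), so the value is -2.

-2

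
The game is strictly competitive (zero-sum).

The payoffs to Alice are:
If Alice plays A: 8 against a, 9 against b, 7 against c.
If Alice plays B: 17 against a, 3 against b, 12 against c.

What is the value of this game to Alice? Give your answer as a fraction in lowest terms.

87/11

Column a is strictly dominated by c for Bob (it gives Alice more in every row).
The remaining 2×2 game on (A, B) × (b, c) has no saddle point. Let Alice play A with probability p; indifference gives 9p + 3(1−p) = 7p + 12(1−p), so p = 9/11.
Similarly Bob's optimal q on b is 5/11, and the value is 9·(5/11) + (7)·(6/11) = 87/11.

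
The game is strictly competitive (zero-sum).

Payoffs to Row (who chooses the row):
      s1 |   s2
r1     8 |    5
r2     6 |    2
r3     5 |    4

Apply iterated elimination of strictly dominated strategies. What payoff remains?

5

Row r2 is strictly dominated by row r1 (8>6, 5>2); eliminate r2.
Row r3 is strictly dominated by row r1 (8>5, 5>4); eliminate r3.
Column s1 is strictly dominated by s2 for Column (5<8); eliminate s1.
Only (r1, s2) remains, with payoff 5.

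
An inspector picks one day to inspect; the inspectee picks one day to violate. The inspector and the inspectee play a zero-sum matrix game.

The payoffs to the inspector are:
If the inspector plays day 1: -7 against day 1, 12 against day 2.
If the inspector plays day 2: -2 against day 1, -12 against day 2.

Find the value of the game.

-108/29

Row minima are -7 and -12, so the inspector's maximin is -7; column maxima are -2 and 12, so the inspectee's minimax is -2. These differ, so the equilibrium is in mixed strategies.
Let the inspector play day 1 with probability p. The inspectee is indifferent when −7p − 2(1−p) = 12p − 12(1−p), giving p = 10/29.
Let the inspectee play day 1 with probability q. The inspector is indifferent when −7q + 12(1−q) = −2q − 12(1−q), giving q = 24/29.
The value is -7·(24/29) + (12)·(5/29) = -108/29.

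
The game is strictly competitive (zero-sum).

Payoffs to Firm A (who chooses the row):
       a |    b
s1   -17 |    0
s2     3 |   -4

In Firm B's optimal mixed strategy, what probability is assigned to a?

Row minima are -17 and -4, so Firm A's maximin is -4; column maxima are 3 and 0, so Firm B's minimax is 0. These differ, so the equilibrium is in mixed strategies.
Let Firm B play a with probability q. Firm A is indifferent when −17q = 3q − 4(1−q), giving q = 1/6.

1/6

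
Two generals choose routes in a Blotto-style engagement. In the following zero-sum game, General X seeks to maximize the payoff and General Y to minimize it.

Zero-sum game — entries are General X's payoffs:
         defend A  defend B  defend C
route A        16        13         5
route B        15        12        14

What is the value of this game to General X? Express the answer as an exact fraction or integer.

Column defend A is strictly dominated by defend B for General Y (it gives General X more in every row).
The remaining 2×2 game on (route A, route B) × (defend B, defend C) has no saddle point. Let General X play route A with probability p; indifference gives 13p + 12(1−p) = 5p + 14(1−p), so p = 1/5.
Similarly General Y's optimal q on defend B is 9/10, and the value is 13·(9/10) + (5)·(1/10) = 61/5.

61/5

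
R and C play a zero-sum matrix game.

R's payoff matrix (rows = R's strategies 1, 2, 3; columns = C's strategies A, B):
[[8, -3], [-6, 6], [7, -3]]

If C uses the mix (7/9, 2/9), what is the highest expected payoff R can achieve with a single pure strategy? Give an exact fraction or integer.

50/9

1: (8)·(7/9) + (-3)·(2/9) = 50/9.
2: (-6)·(7/9) + (6)·(2/9) = -10/3.
3: (7)·(7/9) + (-3)·(2/9) = 43/9.
The best pure response is 1 with expected payoff 50/9.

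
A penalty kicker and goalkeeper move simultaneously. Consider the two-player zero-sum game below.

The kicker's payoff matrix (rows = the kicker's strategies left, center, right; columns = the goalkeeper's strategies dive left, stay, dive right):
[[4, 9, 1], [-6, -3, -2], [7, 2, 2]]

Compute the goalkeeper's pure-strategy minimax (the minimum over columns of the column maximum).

The worst case (largest entry) in each column is dive left: 7, stay: 9, dive right: 2.
The best (smallest) of these is 2.

2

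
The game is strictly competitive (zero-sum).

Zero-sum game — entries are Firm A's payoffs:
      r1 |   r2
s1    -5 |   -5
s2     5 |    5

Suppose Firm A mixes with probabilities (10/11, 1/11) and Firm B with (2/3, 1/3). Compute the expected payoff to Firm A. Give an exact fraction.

-45/11

Against (2/3, 1/3), each row's expected payoff is s1: -5; s2: 5.
Taking the (10/11, 1/11)-weighted average: (10/11)·(-5) + (1/11)·(5) = -45/11.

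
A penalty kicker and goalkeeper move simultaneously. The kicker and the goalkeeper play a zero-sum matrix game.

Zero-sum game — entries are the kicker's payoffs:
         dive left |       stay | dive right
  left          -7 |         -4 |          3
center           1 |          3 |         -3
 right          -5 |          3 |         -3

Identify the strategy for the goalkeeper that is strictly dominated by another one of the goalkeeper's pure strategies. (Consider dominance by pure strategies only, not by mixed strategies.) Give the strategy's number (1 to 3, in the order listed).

2

The goalkeeper prefers columns that give the kicker less. Compare stay with dive left: -7 < -4, 1 < 3, -5 < 3.
So dive left strictly dominates stay for the goalkeeper; stay is strictly dominated.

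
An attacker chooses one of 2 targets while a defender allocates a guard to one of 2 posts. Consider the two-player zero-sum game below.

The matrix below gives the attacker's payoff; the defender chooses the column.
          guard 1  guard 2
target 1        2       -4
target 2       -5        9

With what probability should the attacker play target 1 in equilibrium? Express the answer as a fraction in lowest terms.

7/10

Row minima are -4 and -5, so the attacker's maximin is -4; column maxima are 2 and 9, so the defender's minimax is 2. These differ, so the equilibrium is in mixed strategies.
Let the attacker play target 1 with probability p. The defender is indifferent when 2p − 5(1−p) = −4p + 9(1−p), giving p = 7/10.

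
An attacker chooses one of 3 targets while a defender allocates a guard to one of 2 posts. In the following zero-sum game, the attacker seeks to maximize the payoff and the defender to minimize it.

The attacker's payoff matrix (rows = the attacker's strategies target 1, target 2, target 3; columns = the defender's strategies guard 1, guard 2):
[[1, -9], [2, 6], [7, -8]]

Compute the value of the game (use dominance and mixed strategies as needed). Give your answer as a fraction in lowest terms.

Row target 1 is strictly dominated by row target 3, so the attacker never plays it.
The remaining 2×2 game on (target 2, target 3) × (guard 1, guard 2) has no saddle point. Let the attacker play target 2 with probability p; indifference gives 2p + 7(1−p) = 6p − 8(1−p), so p = 15/19.
Similarly the defender's optimal q on guard 1 is 14/19, and the value is 2·(14/19) + (6)·(5/19) = 58/19.

58/19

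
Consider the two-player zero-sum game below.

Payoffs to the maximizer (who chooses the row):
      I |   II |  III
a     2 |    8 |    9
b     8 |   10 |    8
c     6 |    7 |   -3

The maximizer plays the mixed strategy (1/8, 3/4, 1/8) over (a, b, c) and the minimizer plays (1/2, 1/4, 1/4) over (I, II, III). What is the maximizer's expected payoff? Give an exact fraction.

241/32

Against (1/2, 1/4, 1/4), each row's expected payoff is a: 21/4; b: 17/2; c: 4.
Taking the (1/8, 3/4, 1/8)-weighted average: (1/8)·(21/4) + (3/4)·(17/2) + (1/8)·(4) = 241/32.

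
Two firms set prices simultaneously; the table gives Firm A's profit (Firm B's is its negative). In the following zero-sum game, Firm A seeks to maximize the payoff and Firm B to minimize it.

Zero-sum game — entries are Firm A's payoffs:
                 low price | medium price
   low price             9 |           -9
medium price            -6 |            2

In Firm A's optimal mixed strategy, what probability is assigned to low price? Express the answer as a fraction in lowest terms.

4/13

Row minima are -9 and -6, so Firm A's maximin is -6; column maxima are 9 and 2, so Firm B's minimax is 2. These differ, so the equilibrium is in mixed strategies.
Let Firm A play low price with probability p. Firm B is indifferent when 9p − 6(1−p) = −9p + 2(1−p), giving p = 4/13.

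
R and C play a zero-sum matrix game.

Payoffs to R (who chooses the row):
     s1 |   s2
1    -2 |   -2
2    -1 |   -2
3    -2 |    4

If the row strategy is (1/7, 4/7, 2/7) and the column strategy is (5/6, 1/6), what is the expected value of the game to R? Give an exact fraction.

-26/21

Against (5/6, 1/6), each row's expected payoff is 1: -2; 2: -7/6; 3: -1.
Taking the (1/7, 4/7, 2/7)-weighted average: (1/7)·(-2) + (4/7)·(-7/6) + (2/7)·(-1) = -26/21.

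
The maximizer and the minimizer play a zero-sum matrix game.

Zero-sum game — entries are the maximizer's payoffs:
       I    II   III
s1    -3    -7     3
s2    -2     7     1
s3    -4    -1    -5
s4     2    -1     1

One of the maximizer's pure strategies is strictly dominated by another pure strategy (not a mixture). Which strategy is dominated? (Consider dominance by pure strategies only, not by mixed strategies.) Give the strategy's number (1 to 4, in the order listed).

Compare s3 with s2: -2 > -4, 7 > -1, 1 > -5.
So s2 strictly dominates s3 for the maximizer; s3 is strictly dominated.

3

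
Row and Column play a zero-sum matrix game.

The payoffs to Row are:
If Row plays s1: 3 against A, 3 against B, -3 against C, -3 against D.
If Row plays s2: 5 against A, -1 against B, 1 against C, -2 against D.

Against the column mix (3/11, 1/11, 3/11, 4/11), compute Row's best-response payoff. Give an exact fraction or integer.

s1: (3)·(3/11) + (3)·(1/11) + (-3)·(3/11) + (-3)·(4/11) = -9/11.
s2: (5)·(3/11) + (-1)·(1/11) + (1)·(3/11) + (-2)·(4/11) = 9/11.
The best pure response is s2 with expected payoff 9/11.

9/11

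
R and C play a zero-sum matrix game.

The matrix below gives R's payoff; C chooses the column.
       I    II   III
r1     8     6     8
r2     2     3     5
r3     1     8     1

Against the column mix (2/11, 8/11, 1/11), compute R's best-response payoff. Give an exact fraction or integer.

r1: (8)·(2/11) + (6)·(8/11) + (8)·(1/11) = 72/11.
r2: (2)·(2/11) + (3)·(8/11) + (5)·(1/11) = 3.
r3: (1)·(2/11) + (8)·(8/11) + (1)·(1/11) = 67/11.
The best pure response is r1 with expected payoff 72/11.

72/11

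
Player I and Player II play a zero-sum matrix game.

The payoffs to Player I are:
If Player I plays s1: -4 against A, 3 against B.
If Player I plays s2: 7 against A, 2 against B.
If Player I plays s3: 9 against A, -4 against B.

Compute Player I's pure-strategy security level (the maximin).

The worst-case payoff for each row is s1: -4, s2: 2, s3: -4.
The best of these is 2.

2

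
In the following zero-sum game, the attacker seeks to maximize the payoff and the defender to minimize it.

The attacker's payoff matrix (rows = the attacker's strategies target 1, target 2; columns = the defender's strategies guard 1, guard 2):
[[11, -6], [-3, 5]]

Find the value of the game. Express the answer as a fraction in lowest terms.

37/25

Row minima are -6 and -3, so the attacker's maximin is -3; column maxima are 11 and 5, so the defender's minimax is 5. These differ, so the equilibrium is in mixed strategies.
Let the attacker play target 1 with probability p. The defender is indifferent when 11p − 3(1−p) = −6p + 5(1−p), giving p = 8/25.
Let the defender play guard 1 with probability q. The attacker is indifferent when 11q − 6(1−q) = −3q + 5(1−q), giving q = 11/25.
The value is 11·(11/25) + (-6)·(14/25) = 37/25.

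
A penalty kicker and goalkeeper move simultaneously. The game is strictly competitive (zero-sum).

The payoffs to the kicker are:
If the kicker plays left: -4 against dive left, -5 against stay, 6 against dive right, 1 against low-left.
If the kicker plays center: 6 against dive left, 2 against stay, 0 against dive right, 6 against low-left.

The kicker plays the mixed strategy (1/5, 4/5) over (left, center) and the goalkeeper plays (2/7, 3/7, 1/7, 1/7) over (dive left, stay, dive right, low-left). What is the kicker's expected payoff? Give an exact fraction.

16/7

Against (2/7, 3/7, 1/7, 1/7), each row's expected payoff is left: -16/7; center: 24/7.
Taking the (1/5, 4/5)-weighted average: (1/5)·(-16/7) + (4/5)·(24/7) = 16/7.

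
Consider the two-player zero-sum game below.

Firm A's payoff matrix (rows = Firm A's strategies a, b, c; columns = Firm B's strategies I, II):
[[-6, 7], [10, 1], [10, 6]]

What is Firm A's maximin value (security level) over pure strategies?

6

The worst-case payoff for each row is a: -6, b: 1, c: 6.
The best of these is 6.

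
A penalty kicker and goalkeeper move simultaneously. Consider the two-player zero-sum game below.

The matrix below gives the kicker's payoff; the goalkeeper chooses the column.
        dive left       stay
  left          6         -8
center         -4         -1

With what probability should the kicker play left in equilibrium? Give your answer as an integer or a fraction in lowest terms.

3/17

Row minima are -8 and -4, so the kicker's maximin is -4; column maxima are 6 and -1, so the goalkeeper's minimax is -1. These differ, so the equilibrium is in mixed strategies.
Let the kicker play left with probability p. The goalkeeper is indifferent when 6p − 4(1−p) = −8p − (1−p), giving p = 3/17.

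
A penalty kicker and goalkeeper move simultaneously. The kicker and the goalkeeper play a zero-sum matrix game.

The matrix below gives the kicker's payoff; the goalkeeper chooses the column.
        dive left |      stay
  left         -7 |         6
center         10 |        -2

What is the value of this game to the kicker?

46/25

Row minima are -7 and -2, so the kicker's maximin is -2; column maxima are 10 and 6, so the goalkeeper's minimax is 6. These differ, so the equilibrium is in mixed strategies.
Let the kicker play left with probability p. The goalkeeper is indifferent when −7p + 10(1−p) = 6p − 2(1−p), giving p = 12/25.
Let the goalkeeper play dive left with probability q. The kicker is indifferent when −7q + 6(1−q) = 10q − 2(1−q), giving q = 8/25.
The value is -7·(8/25) + (6)·(17/25) = 46/25.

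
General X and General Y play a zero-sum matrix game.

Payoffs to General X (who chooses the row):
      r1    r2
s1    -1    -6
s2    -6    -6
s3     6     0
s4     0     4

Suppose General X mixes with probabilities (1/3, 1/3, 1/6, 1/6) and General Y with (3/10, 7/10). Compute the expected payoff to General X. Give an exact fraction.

Against (3/10, 7/10), each row's expected payoff is s1: -9/2; s2: -6; s3: 9/5; s4: 14/5.
Taking the (1/3, 1/3, 1/6, 1/6)-weighted average: (1/3)·(-9/2) + (1/3)·(-6) + (1/6)·(9/5) + (1/6)·(14/5) = -41/15.

-41/15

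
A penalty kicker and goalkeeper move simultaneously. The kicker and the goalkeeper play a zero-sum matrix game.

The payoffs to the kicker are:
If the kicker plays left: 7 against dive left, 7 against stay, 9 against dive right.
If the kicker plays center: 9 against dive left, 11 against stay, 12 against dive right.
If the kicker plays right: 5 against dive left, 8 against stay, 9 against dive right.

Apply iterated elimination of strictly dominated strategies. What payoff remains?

Row left is strictly dominated by row center (9>7, 11>7, 12>9); eliminate left.
Column dive right is strictly dominated by dive left for the goalkeeper (9<12, 5<9); eliminate dive right.
Column stay is strictly dominated by dive left for the goalkeeper (9<11, 5<8); eliminate stay.
Row right is strictly dominated by row center (9>5); eliminate right.
Only (center, dive left) remains, with payoff 9.

9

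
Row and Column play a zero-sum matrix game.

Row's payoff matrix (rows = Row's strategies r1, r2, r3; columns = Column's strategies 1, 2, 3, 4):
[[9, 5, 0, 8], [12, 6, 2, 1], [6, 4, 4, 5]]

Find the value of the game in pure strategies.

4

Row minima: 0, 1, 4 → Row's maximin is 4.
Column maxima: 12, 6, 4, 8 → Column's minimax is 4.
They coincide at (r3, 3), so the value is 4.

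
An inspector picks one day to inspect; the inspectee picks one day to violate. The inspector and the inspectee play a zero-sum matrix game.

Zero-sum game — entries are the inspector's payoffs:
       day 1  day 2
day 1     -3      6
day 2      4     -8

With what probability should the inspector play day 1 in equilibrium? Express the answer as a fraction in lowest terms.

4/7

Row minima are -3 and -8, so the inspector's maximin is -3; column maxima are 4 and 6, so the inspectee's minimax is 4. These differ, so the equilibrium is in mixed strategies.
Let the inspector play day 1 with probability p. The inspectee is indifferent when −3p + 4(1−p) = 6p − 8(1−p), giving p = 4/7.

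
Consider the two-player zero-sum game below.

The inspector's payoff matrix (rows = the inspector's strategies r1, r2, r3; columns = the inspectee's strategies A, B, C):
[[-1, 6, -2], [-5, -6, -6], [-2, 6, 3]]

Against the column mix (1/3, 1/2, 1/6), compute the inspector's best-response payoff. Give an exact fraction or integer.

17/6

r1: (-1)·(1/3) + (6)·(1/2) + (-2)·(1/6) = 7/3.
r2: (-5)·(1/3) + (-6)·(1/2) + (-6)·(1/6) = -17/3.
r3: (-2)·(1/3) + (6)·(1/2) + (3)·(1/6) = 17/6.
The best pure response is r3 with expected payoff 17/6.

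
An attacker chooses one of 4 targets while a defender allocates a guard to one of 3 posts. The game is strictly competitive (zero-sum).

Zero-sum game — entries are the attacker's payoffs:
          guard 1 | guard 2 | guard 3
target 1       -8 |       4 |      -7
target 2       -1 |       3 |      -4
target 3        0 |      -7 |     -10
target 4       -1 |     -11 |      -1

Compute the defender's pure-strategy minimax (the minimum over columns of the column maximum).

-1

The worst case (largest entry) in each column is guard 1: 0, guard 2: 4, guard 3: -1.
The best (smallest) of these is -1.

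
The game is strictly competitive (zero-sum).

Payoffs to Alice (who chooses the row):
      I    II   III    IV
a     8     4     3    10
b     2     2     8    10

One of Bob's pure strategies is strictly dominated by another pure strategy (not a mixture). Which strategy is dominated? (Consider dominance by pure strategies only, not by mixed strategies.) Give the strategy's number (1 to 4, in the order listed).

Bob prefers columns that give Alice less. Compare IV with I: 8 < 10, 2 < 10.
So I strictly dominates IV for Bob; IV is strictly dominated.

4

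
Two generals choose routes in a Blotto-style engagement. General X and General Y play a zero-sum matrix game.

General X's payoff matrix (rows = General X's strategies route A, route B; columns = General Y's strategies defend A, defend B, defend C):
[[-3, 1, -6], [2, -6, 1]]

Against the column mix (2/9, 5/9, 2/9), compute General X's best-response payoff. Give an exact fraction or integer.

route A: (-3)·(2/9) + (1)·(5/9) + (-6)·(2/9) = -13/9.
route B: (2)·(2/9) + (-6)·(5/9) + (1)·(2/9) = -8/3.
The best pure response is route A with expected payoff -13/9.

-13/9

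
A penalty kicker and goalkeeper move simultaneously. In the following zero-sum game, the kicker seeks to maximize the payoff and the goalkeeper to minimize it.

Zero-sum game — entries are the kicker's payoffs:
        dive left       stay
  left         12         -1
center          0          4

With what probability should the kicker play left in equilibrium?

Row minima are -1 and 0, so the kicker's maximin is 0; column maxima are 12 and 4, so the goalkeeper's minimax is 4. These differ, so the equilibrium is in mixed strategies.
Let the kicker play left with probability p. The goalkeeper is indifferent when 12p = −p + 4(1−p), giving p = 4/17.

4/17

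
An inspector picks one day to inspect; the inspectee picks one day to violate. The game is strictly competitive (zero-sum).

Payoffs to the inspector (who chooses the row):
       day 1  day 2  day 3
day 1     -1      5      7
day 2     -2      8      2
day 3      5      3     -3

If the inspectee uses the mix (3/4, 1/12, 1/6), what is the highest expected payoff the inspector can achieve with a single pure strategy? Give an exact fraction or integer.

day 1: (-1)·(3/4) + (5)·(1/12) + (7)·(1/6) = 5/6.
day 2: (-2)·(3/4) + (8)·(1/12) + (2)·(1/6) = -1/2.
day 3: (5)·(3/4) + (3)·(1/12) + (-3)·(1/6) = 7/2.
The best pure response is day 3 with expected payoff 7/2.

7/2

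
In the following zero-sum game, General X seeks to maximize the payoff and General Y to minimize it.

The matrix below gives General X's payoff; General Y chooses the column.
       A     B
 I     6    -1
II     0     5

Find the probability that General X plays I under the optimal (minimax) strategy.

Row minima are -1 and 0, so General X's maximin is 0; column maxima are 6 and 5, so General Y's minimax is 5. These differ, so the equilibrium is in mixed strategies.
Let General X play I with probability p. General Y is indifferent when 6p = −p + 5(1−p), giving p = 5/12.

5/12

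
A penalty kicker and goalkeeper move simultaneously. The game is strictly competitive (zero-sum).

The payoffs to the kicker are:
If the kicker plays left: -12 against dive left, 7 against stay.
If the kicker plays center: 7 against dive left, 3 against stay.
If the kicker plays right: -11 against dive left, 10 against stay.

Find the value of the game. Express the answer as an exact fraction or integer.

103/25

Row left is strictly dominated by row right, so the kicker never plays it.
The remaining 2×2 game on (center, right) × (dive left, stay) has no saddle point. Let the kicker play center with probability p; indifference gives 7p − 11(1−p) = 3p + 10(1−p), so p = 21/25.
Similarly the goalkeeper's optimal q on dive left is 7/25, and the value is 7·(7/25) + (3)·(18/25) = 103/25.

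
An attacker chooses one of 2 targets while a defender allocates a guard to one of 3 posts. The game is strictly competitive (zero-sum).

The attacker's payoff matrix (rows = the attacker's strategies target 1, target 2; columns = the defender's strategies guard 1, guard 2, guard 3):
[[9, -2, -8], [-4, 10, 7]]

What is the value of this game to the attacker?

Column guard 2 is strictly dominated by guard 3 for the defender (it gives the attacker more in every row).
The remaining 2×2 game on (target 1, target 2) × (guard 1, guard 3) has no saddle point. Let the attacker play target 1 with probability p; indifference gives 9p − 4(1−p) = −8p + 7(1−p), so p = 11/28.
Similarly the defender's optimal q on guard 1 is 15/28, and the value is 9·(15/28) + (-8)·(13/28) = 31/28.

31/28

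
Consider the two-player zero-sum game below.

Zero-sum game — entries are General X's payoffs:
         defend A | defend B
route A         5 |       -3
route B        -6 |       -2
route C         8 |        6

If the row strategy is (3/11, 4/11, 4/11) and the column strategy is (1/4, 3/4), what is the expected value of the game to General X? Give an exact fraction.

Against (1/4, 3/4), each row's expected payoff is route A: -1; route B: -3; route C: 13/2.
Taking the (3/11, 4/11, 4/11)-weighted average: (3/11)·(-1) + (4/11)·(-3) + (4/11)·(13/2) = 1.

1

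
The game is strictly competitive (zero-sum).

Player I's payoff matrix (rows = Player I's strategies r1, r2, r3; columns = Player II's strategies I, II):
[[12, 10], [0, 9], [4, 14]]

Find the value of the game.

32/3

Row r2 is strictly dominated by row r3, so Player I never plays it.
The remaining 2×2 game on (r1, r3) × (I, II) has no saddle point. Let Player I play r1 with probability p; indifference gives 12p + 4(1−p) = 10p + 14(1−p), so p = 5/6.
Similarly Player II's optimal q on I is 1/3, and the value is 12·(1/3) + (10)·(2/3) = 32/3.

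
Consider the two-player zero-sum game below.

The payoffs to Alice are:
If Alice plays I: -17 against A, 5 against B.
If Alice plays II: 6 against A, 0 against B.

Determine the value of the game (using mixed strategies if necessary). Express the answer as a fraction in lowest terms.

Row minima are -17 and 0, so Alice's maximin is 0; column maxima are 6 and 5, so Bob's minimax is 5. These differ, so the equilibrium is in mixed strategies.
Let Alice play I with probability p. Bob is indifferent when −17p + 6(1−p) = 5p, giving p = 3/14.
Let Bob play A with probability q. Alice is indifferent when −17q + 5(1−q) = 6q, giving q = 5/28.
The value is -17·(5/28) + (5)·(23/28) = 15/14.

15/14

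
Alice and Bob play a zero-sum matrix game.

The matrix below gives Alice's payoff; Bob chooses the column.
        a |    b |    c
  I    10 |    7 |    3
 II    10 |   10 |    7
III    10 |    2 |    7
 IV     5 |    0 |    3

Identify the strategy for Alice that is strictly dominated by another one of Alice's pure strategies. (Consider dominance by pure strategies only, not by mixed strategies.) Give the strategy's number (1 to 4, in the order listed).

4

Compare IV with II: 10 > 5, 10 > 0, 7 > 3.
So II strictly dominates IV for Alice; IV is strictly dominated.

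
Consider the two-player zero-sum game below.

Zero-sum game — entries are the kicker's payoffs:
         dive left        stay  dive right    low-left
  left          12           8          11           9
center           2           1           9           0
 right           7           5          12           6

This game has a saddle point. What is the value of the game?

8

Row minima: 8, 0, 5 → the kicker's maximin is 8.
Column maxima: 12, 8, 12, 9 → the goalkeeper's minimax is 8.
They coincide at (left, stay), so the value is 8.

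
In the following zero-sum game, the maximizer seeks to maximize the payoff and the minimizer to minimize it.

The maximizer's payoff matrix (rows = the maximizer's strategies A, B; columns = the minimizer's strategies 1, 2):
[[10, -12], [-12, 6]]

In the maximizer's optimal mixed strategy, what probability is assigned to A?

9/20

Row minima are -12 and -12, so the maximizer's maximin is -12; column maxima are 10 and 6, so the minimizer's minimax is 6. These differ, so the equilibrium is in mixed strategies.
Let the maximizer play A with probability p. The minimizer is indifferent when 10p − 12(1−p) = −12p + 6(1−p), giving p = 9/20.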